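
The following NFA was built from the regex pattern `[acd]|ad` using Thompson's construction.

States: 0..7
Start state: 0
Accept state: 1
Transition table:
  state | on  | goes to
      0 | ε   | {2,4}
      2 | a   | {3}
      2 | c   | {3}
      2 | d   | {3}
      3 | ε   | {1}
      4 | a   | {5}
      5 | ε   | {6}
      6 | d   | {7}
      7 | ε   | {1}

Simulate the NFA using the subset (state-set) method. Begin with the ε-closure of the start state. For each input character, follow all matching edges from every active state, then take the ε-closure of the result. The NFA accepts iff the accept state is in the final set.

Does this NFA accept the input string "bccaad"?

initial (ε-close {0}): {0,2,4}
'b' @ 1: {}  — dead — no transitions
rest 'ccaad' ignored (set empty)
after full input: {}  (accept=1 not in)

Answer: REJECT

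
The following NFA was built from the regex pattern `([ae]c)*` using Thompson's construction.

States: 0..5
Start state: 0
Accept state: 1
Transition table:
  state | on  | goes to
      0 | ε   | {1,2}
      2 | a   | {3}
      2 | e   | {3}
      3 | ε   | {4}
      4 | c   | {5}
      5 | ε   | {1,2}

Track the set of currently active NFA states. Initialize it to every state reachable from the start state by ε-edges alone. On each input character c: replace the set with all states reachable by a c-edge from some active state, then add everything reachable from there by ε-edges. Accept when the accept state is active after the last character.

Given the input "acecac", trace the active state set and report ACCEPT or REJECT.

Answer: ACCEPT

Steps:
start: ε-closure({0}) = {0,1,2}
'a' @ 1: {3,4}
'c' @ 2: {1,2,5}  (accept∈set)
'e' @ 3: {3,4}
'c' @ 4: {1,2,5}  (accept∈set)
'a' @ 5: {3,4}
'c' @ 6: {1,2,5}  (accept∈set)
final: {1,2,5}; accept 1 in set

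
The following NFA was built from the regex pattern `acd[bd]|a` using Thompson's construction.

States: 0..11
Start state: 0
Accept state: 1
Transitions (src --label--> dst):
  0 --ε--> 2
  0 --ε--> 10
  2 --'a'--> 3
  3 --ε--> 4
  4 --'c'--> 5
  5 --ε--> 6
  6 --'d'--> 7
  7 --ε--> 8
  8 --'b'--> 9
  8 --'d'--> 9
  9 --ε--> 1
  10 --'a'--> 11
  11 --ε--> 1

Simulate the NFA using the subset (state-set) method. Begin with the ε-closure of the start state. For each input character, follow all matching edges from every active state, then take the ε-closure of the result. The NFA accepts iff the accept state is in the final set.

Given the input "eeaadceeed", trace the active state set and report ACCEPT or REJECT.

initial (ε-close {0}): {0,2,10}
'e' @ 1: {}  — state set empty
rest 'eaadceeed' ignored (set empty)
end set {} — state 1 not in

Answer: REJECT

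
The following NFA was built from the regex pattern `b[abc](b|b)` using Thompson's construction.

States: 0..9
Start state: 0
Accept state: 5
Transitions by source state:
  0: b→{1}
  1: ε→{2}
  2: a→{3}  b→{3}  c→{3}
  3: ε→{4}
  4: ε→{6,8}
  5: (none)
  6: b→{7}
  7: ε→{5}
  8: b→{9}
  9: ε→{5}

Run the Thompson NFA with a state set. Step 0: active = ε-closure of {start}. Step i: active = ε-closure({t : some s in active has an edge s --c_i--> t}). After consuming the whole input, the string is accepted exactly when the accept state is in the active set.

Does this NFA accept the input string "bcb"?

Answer: ACCEPT

Trace:
start: ε-closure({0}) = {0}
'b' @ 1: {1,2}
'c' @ 2: {3,4,6,8}
'b' @ 3: {5,7,9}  [accepting]
after full input: {5,7,9}  (accept=5 in)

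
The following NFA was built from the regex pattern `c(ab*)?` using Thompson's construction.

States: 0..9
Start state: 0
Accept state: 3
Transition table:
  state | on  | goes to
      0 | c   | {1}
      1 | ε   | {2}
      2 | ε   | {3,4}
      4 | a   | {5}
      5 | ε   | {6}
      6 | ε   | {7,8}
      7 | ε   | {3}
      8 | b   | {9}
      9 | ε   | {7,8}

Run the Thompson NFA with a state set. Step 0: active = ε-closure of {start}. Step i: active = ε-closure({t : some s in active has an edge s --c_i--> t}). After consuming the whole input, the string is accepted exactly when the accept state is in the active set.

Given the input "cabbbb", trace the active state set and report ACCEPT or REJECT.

S₀ = ε-closure({0}) = {0}
'c' @ 1: {1,2,3,4}  (accept∈set)
'a' @ 2: {3,5,6,7,8}  (accept∈set)
'b' @ 3: {3,7,8,9}  (accept∈set)
'b' @ 4: {3,7,8,9}  (accept∈set)
'b' @ 5: {3,7,8,9}  (accept∈set)
'b' @ 6: {3,7,8,9}  (accept∈set)
final: {3,7,8,9}; accept 3 in set

Answer: ACCEPT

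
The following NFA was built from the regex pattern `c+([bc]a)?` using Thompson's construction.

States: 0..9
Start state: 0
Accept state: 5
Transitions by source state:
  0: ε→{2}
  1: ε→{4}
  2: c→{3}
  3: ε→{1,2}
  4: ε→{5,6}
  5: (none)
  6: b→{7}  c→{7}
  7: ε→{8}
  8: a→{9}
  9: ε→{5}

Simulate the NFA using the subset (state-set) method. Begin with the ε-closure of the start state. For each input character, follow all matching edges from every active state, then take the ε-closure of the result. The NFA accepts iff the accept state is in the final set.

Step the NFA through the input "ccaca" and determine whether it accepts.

Answer: REJECT

Steps:
initial (ε-close {0}): {0,2}
'c' @ 1: {1,2,3,4,5,6}  (accept∈set)
'c' @ 2: {1,2,3,4,5,6,7,8}  (accept∈set)
'a' @ 3: {5,9}  (accept∈set)
'c' @ 4: {}  — dead — no transitions
rest 'a' ignored (set empty)
final: {}; accept 5 not in set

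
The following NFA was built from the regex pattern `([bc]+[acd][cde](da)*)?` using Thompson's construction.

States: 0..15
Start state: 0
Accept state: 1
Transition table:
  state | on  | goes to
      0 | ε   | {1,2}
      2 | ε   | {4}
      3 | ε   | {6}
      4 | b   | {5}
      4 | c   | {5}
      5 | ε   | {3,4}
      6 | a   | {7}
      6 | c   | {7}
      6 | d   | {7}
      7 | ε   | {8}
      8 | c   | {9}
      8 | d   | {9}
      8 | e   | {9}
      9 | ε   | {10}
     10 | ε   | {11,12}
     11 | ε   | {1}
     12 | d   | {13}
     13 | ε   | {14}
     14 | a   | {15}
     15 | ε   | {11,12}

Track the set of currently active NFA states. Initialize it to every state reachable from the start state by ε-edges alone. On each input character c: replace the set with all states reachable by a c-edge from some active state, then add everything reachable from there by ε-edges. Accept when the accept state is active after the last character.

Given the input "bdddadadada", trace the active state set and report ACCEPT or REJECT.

start: ε-closure({0}) = {0,1,2,4}
'b' @ 1: {3,4,5,6}
'd' @ 2: {7,8}
'd' @ 3: {1,9,10,11,12}  [accepting]
'd' @ 4: {13,14}
'a' @ 5: {1,11,12,15}  [accepting]
'd' @ 6: {13,14}
'a' @ 7: {1,11,12,15}  [accepting]
'd' @ 8: {13,14}
'a' @ 9: {1,11,12,15}  [accepting]
'd' @ 10: {13,14}
'a' @ 11: {1,11,12,15}  [accepting]
after full input: {1,11,12,15}  (accept=1 in)

Answer: ACCEPT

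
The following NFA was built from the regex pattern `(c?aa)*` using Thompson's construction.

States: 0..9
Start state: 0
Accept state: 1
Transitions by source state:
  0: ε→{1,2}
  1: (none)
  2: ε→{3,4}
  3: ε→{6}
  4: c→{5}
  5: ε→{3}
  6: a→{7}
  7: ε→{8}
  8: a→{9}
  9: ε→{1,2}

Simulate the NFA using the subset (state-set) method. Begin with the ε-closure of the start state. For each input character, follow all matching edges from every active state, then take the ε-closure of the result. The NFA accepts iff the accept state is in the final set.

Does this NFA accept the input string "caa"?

Answer: ACCEPT

Steps:
S₀ = ε-closure({0}) = {0,1,2,3,4,6}
'c' @ 1: {3,5,6}
'a' @ 2: {7,8}
'a' @ 3: {1,2,3,4,6,9}  (accept∈set)
end set {1,2,3,4,6,9} — state 1 in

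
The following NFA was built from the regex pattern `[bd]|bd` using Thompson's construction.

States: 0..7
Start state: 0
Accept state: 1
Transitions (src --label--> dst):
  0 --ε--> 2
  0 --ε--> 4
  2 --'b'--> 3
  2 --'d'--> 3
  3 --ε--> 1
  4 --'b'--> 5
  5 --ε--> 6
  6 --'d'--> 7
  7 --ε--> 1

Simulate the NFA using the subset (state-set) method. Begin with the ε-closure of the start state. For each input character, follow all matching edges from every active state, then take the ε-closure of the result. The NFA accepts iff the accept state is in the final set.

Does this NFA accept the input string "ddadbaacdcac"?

Answer: REJECT

Steps:
S₀ = ε-closure({0}) = {0,2,4}
'd' @ 1: {1,3}  (accept∈set)
'd' @ 2: {}  — state set empty
rest 'adbaacdcac' ignored (set empty)
final: {}; accept 1 not in set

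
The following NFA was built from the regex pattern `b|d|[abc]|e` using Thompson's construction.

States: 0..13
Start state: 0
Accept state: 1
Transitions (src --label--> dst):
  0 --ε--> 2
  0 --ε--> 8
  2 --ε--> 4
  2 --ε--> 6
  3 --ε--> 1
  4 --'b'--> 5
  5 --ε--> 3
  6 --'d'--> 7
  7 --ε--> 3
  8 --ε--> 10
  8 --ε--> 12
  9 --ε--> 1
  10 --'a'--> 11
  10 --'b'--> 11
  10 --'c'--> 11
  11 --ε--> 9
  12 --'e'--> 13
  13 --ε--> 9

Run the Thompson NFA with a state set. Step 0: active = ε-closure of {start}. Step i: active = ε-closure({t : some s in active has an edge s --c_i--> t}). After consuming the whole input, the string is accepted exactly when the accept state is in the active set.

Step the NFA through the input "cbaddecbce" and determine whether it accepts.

Answer: REJECT

Trace:
S₀ = ε-closure({0}) = {0,2,4,6,8,10,12}
'c' @ 1: {1,9,11}  [accepting]
'b' @ 2: {}  — state set empty
rest 'addecbce' ignored (set empty)
final: {}; accept 1 not in set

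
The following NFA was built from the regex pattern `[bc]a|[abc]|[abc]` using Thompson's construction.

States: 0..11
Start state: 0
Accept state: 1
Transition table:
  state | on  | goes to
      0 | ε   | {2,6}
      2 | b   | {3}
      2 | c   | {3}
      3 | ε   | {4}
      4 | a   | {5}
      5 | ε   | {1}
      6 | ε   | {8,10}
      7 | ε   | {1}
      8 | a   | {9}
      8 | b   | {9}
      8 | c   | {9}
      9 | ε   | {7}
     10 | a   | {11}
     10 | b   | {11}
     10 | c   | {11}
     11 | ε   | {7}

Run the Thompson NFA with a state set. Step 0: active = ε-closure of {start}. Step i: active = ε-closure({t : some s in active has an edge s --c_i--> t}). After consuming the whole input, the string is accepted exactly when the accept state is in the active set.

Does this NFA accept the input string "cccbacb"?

Answer: REJECT

Trace:
initial (ε-close {0}): {0,2,6,8,10}
'c' @ 1: {1,3,4,7,9,11}  (accept∈set)
'c' @ 2: {}  — state set empty
rest 'cbacb' ignored (set empty)
final: {}; accept 1 not in set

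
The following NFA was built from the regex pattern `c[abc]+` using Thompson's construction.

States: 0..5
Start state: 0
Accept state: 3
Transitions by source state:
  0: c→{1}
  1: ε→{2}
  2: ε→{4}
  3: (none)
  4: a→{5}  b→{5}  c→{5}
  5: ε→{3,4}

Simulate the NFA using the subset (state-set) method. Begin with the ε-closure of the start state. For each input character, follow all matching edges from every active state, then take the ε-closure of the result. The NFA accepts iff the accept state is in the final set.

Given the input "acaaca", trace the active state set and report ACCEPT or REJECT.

Answer: REJECT

Steps:
start: ε-closure({0}) = {0}
'a' @ 1: {}  — no active states
rest 'caaca' ignored (set empty)
final: {}; accept 3 not in set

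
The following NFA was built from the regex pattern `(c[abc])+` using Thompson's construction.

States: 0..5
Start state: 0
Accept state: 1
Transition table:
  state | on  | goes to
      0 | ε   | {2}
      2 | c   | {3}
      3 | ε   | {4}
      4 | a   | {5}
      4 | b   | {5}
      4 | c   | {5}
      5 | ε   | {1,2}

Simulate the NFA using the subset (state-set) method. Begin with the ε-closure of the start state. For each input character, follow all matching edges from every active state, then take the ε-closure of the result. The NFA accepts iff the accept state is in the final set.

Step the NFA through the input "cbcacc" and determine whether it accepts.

S₀ = ε-closure({0}) = {0,2}
'c' @ 1: {3,4}
'b' @ 2: {1,2,5}  ✓accept
'c' @ 3: {3,4}
'a' @ 4: {1,2,5}  ✓accept
'c' @ 5: {3,4}
'c' @ 6: {1,2,5}  ✓accept
after full input: {1,2,5}  (accept=1 in)

Answer: ACCEPT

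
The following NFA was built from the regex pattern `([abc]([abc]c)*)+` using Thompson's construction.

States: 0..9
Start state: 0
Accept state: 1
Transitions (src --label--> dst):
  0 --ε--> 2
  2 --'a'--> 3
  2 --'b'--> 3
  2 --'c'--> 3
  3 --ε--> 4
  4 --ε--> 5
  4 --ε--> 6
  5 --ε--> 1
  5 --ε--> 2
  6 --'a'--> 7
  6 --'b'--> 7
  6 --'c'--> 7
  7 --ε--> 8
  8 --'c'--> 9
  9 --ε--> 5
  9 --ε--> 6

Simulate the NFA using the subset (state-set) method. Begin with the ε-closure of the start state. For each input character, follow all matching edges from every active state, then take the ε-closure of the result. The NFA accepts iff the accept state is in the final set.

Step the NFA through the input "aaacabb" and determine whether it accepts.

start: ε-closure({0}) = {0,2}
'a' @ 1: {1,2,3,4,5,6}  ✓accept
'a' @ 2: {1,2,3,4,5,6,7,8}  ✓accept
'a' @ 3: {1,2,3,4,5,6,7,8}  ✓accept
'c' @ 4: {1,2,3,4,5,6,7,8,9}  ✓accept
'a' @ 5: {1,2,3,4,5,6,7,8}  ✓accept
'b' @ 6: {1,2,3,4,5,6,7,8}  ✓accept
'b' @ 7: {1,2,3,4,5,6,7,8}  ✓accept
final: {1,2,3,4,5,6,7,8}; accept 1 in set

Answer: ACCEPT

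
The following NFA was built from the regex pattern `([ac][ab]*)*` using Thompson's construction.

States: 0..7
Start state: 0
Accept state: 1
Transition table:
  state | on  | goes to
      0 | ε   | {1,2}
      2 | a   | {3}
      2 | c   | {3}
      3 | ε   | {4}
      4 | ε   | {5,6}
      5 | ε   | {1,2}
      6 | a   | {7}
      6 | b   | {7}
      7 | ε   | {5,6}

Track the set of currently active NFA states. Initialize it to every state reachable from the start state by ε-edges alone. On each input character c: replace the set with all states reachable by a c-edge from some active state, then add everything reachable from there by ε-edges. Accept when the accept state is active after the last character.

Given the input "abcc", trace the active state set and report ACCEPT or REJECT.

S₀ = ε-closure({0}) = {0,1,2}
'a' @ 1: {1,2,3,4,5,6}  [accepting]
'b' @ 2: {1,2,5,6,7}  [accepting]
'c' @ 3: {1,2,3,4,5,6}  [accepting]
'c' @ 4: {1,2,3,4,5,6}  [accepting]
after full input: {1,2,3,4,5,6}  (accept=1 in)

Answer: ACCEPT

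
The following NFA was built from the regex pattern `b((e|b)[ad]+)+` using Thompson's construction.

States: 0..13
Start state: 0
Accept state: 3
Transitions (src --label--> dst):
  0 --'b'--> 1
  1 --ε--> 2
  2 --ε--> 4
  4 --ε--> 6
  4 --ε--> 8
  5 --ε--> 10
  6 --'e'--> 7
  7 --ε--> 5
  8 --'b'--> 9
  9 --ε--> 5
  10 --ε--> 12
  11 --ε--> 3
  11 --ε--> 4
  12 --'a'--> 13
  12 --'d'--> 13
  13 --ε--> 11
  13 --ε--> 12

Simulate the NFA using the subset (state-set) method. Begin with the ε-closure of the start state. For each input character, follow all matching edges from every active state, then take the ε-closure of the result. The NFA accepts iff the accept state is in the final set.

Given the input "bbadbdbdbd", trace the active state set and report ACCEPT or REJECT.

Answer: ACCEPT

Steps:
start: ε-closure({0}) = {0}
'b' @ 1: {1,2,4,6,8}
'b' @ 2: {5,9,10,12}
'a' @ 3: {3,4,6,8,11,12,13}  [accepting]
'd' @ 4: {3,4,6,8,11,12,13}  [accepting]
'b' @ 5: {5,9,10,12}
'd' @ 6: {3,4,6,8,11,12,13}  [accepting]
'b' @ 7: {5,9,10,12}
'd' @ 8: {3,4,6,8,11,12,13}  [accepting]
'b' @ 9: {5,9,10,12}
'd' @ 10: {3,4,6,8,11,12,13}  [accepting]
final: {3,4,6,8,11,12,13}; accept 3 in set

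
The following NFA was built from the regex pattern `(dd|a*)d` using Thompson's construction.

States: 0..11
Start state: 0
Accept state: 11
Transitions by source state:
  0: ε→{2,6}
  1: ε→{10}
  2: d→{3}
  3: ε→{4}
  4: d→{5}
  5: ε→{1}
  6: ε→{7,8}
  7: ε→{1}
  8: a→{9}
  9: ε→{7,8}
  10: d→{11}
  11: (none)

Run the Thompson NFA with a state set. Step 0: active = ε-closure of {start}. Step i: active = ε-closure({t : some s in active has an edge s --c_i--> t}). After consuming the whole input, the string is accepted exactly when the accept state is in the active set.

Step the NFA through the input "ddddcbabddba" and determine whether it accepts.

start: ε-closure({0}) = {0,1,2,6,7,8,10}
'd' @ 1: {3,4,11}  [accepting]
'd' @ 2: {1,5,10}
'd' @ 3: {11}  [accepting]
'd' @ 4: {}  — dead — no transitions
rest 'cbabddba' ignored (set empty)
final: {}; accept 11 not in set

Answer: REJECT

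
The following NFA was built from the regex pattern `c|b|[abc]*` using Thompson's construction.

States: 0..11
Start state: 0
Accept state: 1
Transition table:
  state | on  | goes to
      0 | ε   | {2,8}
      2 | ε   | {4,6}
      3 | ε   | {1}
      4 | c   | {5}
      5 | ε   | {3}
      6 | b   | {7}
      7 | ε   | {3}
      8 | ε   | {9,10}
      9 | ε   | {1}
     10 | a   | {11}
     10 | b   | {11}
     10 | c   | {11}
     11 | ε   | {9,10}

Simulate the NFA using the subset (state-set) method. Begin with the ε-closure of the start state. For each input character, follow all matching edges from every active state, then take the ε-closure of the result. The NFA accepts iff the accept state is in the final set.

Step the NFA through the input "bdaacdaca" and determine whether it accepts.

S₀ = ε-closure({0}) = {0,1,2,4,6,8,9,10}
'b' @ 1: {1,3,7,9,10,11}  [accepting]
'd' @ 2: {}  — no active states
rest 'aacdaca' ignored (set empty)
final: {}; accept 1 not in set

Answer: REJECT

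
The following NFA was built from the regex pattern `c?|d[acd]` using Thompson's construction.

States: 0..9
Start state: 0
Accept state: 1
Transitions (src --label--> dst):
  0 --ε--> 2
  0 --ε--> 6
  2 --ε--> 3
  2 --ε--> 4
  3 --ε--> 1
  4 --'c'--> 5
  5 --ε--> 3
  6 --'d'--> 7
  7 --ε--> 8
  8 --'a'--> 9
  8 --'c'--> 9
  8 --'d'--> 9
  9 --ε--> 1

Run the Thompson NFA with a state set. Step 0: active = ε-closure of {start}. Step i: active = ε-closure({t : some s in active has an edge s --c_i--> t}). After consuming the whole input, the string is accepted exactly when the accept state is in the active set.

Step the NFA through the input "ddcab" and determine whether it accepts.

Answer: REJECT

Trace:
start: ε-closure({0}) = {0,1,2,3,4,6}
'd' @ 1: {7,8}
'd' @ 2: {1,9}  [accepting]
'c' @ 3: {}  — no active states
rest 'ab' ignored (set empty)
end set {} — state 1 not in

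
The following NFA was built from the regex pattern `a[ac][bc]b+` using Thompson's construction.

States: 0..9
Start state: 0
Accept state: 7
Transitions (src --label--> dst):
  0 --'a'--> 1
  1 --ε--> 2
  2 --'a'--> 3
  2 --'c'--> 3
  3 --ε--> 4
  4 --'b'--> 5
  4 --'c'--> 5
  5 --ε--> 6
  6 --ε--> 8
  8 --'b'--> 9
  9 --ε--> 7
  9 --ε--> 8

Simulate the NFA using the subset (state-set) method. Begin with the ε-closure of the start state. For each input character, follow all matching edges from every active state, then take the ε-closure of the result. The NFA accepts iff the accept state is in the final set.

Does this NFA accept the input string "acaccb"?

S₀ = ε-closure({0}) = {0}
'a' @ 1: {1,2}
'c' @ 2: {3,4}
'a' @ 3: {}  — state set empty
rest 'ccb' ignored (set empty)
after full input: {}  (accept=7 not in)

Answer: REJECT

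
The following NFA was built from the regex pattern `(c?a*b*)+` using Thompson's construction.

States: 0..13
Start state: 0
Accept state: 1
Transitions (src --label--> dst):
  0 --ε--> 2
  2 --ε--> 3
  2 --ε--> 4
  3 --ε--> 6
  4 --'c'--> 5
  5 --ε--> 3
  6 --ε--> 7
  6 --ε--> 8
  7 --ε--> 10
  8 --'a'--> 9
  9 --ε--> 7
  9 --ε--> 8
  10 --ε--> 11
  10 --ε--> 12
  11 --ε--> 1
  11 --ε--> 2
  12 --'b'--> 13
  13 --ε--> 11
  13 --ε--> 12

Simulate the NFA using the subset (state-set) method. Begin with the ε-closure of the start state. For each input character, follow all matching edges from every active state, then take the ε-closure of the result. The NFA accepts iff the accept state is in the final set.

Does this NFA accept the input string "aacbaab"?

S₀ = ε-closure({0}) = {0,1,2,3,4,6,7,8,10,11,12}
'a' @ 1: {1,2,3,4,6,7,8,9,10,11,12}  ✓accept
'a' @ 2: {1,2,3,4,6,7,8,9,10,11,12}  ✓accept
'c' @ 3: {1,2,3,4,5,6,7,8,10,11,12}  ✓accept
'b' @ 4: {1,2,3,4,6,7,8,10,11,12,13}  ✓accept
'a' @ 5: {1,2,3,4,6,7,8,9,10,11,12}  ✓accept
'a' @ 6: {1,2,3,4,6,7,8,9,10,11,12}  ✓accept
'b' @ 7: {1,2,3,4,6,7,8,10,11,12,13}  ✓accept
after full input: {1,2,3,4,6,7,8,10,11,12,13}  (accept=1 in)

Answer: ACCEPT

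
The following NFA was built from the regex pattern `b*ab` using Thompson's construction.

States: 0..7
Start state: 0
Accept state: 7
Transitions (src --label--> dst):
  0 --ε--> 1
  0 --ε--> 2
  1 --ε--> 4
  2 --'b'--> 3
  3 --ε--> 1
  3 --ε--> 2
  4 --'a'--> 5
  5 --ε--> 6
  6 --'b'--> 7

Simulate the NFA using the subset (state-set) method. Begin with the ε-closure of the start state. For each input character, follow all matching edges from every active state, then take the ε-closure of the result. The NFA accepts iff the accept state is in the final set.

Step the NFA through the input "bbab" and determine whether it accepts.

initial (ε-close {0}): {0,1,2,4}
'b' @ 1: {1,2,3,4}
'b' @ 2: {1,2,3,4}
'a' @ 3: {5,6}
'b' @ 4: {7}  [accepting]
end set {7} — state 7 in

Answer: ACCEPT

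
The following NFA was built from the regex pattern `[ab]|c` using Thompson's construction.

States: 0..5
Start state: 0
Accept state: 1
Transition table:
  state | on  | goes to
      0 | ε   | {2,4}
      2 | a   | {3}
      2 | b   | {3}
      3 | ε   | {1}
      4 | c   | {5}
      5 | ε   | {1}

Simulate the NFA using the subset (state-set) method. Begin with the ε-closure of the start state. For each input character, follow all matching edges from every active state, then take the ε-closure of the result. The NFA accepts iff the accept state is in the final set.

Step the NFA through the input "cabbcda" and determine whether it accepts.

start: ε-closure({0}) = {0,2,4}
'c' @ 1: {1,5}  ✓accept
'a' @ 2: {}  — no active states
rest 'bbcda' ignored (set empty)
final: {}; accept 1 not in set

Answer: REJECT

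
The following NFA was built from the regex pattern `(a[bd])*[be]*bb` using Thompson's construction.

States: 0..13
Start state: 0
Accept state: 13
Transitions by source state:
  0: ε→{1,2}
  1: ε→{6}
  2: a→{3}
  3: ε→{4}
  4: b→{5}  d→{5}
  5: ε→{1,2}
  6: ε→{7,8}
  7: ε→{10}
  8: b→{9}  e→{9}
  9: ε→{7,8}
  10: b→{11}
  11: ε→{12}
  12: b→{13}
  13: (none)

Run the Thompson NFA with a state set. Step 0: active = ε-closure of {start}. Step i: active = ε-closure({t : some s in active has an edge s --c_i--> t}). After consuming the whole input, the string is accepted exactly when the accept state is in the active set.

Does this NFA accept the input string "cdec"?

Answer: REJECT

Steps:
start: ε-closure({0}) = {0,1,2,6,7,8,10}
'c' @ 1: {}  — no active states
rest 'dec' ignored (set empty)
end set {} — state 13 not in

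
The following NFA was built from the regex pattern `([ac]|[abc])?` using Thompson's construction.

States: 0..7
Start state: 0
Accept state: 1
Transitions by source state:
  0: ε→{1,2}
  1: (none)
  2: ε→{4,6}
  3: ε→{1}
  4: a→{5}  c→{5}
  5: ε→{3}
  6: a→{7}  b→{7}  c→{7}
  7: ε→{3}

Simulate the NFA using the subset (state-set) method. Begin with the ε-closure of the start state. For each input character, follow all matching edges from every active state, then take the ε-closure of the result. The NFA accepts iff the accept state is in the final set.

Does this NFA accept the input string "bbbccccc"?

start: ε-closure({0}) = {0,1,2,4,6}
'b' @ 1: {1,3,7}  (accept∈set)
'b' @ 2: {}  — dead — no transitions
rest 'bccccc' ignored (set empty)
after full input: {}  (accept=1 not in)

Answer: REJECT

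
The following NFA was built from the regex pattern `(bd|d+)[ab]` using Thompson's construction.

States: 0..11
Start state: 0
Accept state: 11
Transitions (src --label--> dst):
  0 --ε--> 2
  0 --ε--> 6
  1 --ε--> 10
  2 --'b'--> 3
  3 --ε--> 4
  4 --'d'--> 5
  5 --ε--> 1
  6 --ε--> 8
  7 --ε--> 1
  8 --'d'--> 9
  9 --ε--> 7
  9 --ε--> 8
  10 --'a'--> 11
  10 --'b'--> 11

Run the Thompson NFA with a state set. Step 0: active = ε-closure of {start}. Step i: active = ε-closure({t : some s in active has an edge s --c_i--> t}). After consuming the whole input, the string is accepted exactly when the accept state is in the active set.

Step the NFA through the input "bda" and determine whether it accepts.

start: ε-closure({0}) = {0,2,6,8}
'b' @ 1: {3,4}
'd' @ 2: {1,5,10}
'a' @ 3: {11}  (accept∈set)
end set {11} — state 11 in

Answer: ACCEPT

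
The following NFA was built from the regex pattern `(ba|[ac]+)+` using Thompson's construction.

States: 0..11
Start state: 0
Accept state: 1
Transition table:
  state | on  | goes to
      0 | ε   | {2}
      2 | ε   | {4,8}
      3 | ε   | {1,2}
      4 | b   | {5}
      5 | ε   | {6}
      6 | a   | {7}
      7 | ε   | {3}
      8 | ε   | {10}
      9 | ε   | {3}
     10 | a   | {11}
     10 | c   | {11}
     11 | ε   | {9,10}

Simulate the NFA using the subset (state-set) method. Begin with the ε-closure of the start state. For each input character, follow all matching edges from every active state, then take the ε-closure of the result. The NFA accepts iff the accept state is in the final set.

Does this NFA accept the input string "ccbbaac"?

Answer: REJECT

Trace:
start: ε-closure({0}) = {0,2,4,8,10}
'c' @ 1: {1,2,3,4,8,9,10,11}  ✓accept
'c' @ 2: {1,2,3,4,8,9,10,11}  ✓accept
'b' @ 3: {5,6}
'b' @ 4: {}  — dead — no transitions
rest 'aac' ignored (set empty)
after full input: {}  (accept=1 not in)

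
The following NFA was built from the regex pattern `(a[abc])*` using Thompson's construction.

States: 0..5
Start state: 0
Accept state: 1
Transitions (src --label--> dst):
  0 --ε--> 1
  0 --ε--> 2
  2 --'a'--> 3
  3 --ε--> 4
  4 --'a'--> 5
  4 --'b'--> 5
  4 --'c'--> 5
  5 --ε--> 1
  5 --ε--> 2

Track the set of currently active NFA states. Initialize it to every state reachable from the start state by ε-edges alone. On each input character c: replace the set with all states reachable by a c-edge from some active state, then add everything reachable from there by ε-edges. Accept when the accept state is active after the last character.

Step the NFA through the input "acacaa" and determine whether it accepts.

Answer: ACCEPT

Steps:
initial (ε-close {0}): {0,1,2}
'a' @ 1: {3,4}
'c' @ 2: {1,2,5}  ✓accept
'a' @ 3: {3,4}
'c' @ 4: {1,2,5}  ✓accept
'a' @ 5: {3,4}
'a' @ 6: {1,2,5}  ✓accept
after full input: {1,2,5}  (accept=1 in)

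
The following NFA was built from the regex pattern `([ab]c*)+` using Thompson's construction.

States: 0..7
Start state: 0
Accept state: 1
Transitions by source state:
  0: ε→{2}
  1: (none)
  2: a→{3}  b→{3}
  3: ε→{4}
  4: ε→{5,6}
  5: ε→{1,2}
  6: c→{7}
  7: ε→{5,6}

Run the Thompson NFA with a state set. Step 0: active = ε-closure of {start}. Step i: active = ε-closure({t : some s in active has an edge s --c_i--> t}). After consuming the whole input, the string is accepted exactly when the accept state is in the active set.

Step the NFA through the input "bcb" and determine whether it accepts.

S₀ = ε-closure({0}) = {0,2}
'b' @ 1: {1,2,3,4,5,6}  [accepting]
'c' @ 2: {1,2,5,6,7}  [accepting]
'b' @ 3: {1,2,3,4,5,6}  [accepting]
after full input: {1,2,3,4,5,6}  (accept=1 in)

Answer: ACCEPT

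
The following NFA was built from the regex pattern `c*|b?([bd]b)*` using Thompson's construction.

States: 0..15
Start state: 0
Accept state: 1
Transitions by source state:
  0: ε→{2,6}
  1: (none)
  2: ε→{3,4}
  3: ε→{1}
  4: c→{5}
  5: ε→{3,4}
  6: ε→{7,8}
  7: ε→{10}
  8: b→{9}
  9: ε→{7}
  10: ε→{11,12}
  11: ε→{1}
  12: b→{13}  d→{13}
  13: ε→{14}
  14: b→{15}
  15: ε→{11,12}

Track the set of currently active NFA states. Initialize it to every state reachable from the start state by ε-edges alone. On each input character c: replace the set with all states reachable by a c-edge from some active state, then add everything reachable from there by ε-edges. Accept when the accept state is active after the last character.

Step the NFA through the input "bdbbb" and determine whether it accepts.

start: ε-closure({0}) = {0,1,2,3,4,6,7,8,10,11,12}
'b' @ 1: {1,7,9,10,11,12,13,14}  [accepting]
'd' @ 2: {13,14}
'b' @ 3: {1,11,12,15}  [accepting]
'b' @ 4: {13,14}
'b' @ 5: {1,11,12,15}  [accepting]
after full input: {1,11,12,15}  (accept=1 in)

Answer: ACCEPT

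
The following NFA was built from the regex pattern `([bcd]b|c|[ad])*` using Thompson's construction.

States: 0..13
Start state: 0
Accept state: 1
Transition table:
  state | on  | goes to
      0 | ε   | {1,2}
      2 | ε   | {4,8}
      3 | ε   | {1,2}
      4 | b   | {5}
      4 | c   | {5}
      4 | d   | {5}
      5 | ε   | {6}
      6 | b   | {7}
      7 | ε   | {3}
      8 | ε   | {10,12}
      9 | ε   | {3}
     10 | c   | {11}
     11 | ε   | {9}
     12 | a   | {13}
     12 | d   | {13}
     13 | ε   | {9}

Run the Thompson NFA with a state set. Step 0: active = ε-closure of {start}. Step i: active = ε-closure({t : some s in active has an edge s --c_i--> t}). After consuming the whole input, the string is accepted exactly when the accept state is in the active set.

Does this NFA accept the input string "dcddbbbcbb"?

start: ε-closure({0}) = {0,1,2,4,8,10,12}
'd' @ 1: {1,2,3,4,5,6,8,9,10,12,13}  [accepting]
'c' @ 2: {1,2,3,4,5,6,8,9,10,11,12}  [accepting]
'd' @ 3: {1,2,3,4,5,6,8,9,10,12,13}  [accepting]
'd' @ 4: {1,2,3,4,5,6,8,9,10,12,13}  [accepting]
'b' @ 5: {1,2,3,4,5,6,7,8,10,12}  [accepting]
'b' @ 6: {1,2,3,4,5,6,7,8,10,12}  [accepting]
'b' @ 7: {1,2,3,4,5,6,7,8,10,12}  [accepting]
'c' @ 8: {1,2,3,4,5,6,8,9,10,11,12}  [accepting]
'b' @ 9: {1,2,3,4,5,6,7,8,10,12}  [accepting]
'b' @ 10: {1,2,3,4,5,6,7,8,10,12}  [accepting]
after full input: {1,2,3,4,5,6,7,8,10,12}  (accept=1 in)

Answer: ACCEPT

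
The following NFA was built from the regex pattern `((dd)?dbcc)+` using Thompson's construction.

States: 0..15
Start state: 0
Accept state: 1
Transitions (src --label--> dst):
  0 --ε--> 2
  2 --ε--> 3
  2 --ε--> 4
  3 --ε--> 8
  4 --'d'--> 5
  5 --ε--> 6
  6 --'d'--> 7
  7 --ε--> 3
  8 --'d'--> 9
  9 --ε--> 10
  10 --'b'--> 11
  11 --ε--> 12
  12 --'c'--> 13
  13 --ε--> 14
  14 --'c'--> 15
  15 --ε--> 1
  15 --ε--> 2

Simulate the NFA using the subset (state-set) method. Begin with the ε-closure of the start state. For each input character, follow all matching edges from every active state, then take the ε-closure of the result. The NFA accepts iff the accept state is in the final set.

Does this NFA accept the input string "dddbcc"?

Answer: ACCEPT

Derivation:
initial (ε-close {0}): {0,2,3,4,8}
'd' @ 1: {5,6,9,10}
'd' @ 2: {3,7,8}
'd' @ 3: {9,10}
'b' @ 4: {11,12}
'c' @ 5: {13,14}
'c' @ 6: {1,2,3,4,8,15}  [accepting]
after full input: {1,2,3,4,8,15}  (accept=1 in)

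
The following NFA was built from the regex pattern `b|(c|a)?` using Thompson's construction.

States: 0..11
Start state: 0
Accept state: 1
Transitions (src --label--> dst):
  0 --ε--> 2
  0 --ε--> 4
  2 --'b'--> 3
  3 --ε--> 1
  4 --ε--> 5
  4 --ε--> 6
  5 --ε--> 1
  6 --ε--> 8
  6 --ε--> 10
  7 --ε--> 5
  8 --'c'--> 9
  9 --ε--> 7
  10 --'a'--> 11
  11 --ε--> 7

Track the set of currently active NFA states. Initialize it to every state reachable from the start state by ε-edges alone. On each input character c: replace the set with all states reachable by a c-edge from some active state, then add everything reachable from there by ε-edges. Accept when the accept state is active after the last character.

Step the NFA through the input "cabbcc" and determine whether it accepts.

Answer: REJECT

Derivation:
start: ε-closure({0}) = {0,1,2,4,5,6,8,10}
'c' @ 1: {1,5,7,9}  ✓accept
'a' @ 2: {}  — dead — no transitions
rest 'bbcc' ignored (set empty)
after full input: {}  (accept=1 not in)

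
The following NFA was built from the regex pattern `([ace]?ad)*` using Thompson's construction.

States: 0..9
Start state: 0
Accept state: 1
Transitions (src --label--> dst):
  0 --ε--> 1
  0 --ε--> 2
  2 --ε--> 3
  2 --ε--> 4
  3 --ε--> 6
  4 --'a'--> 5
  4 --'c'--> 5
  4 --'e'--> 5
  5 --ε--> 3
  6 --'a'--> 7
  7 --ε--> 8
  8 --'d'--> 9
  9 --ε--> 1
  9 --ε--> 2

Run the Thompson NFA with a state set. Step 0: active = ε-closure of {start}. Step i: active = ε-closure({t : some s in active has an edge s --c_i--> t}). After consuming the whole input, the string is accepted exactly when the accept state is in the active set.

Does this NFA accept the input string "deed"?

initial (ε-close {0}): {0,1,2,3,4,6}
'd' @ 1: {}  — state set empty
rest 'eed' ignored (set empty)
final: {}; accept 1 not in set

Answer: REJECT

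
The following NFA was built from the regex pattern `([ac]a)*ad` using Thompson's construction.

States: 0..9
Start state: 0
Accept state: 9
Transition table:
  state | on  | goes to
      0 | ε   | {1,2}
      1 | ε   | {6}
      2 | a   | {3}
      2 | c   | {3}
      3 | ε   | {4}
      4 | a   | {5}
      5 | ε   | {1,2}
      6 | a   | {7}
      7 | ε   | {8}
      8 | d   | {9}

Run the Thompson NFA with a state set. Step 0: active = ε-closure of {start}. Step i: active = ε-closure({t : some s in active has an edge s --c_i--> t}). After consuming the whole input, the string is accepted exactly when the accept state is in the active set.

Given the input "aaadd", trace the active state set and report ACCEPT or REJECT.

Answer: REJECT

Derivation:
S₀ = ε-closure({0}) = {0,1,2,6}
'a' @ 1: {3,4,7,8}
'a' @ 2: {1,2,5,6}
'a' @ 3: {3,4,7,8}
'd' @ 4: {9}  (accept∈set)
'd' @ 5: {}  — no active states
final: {}; accept 9 not in set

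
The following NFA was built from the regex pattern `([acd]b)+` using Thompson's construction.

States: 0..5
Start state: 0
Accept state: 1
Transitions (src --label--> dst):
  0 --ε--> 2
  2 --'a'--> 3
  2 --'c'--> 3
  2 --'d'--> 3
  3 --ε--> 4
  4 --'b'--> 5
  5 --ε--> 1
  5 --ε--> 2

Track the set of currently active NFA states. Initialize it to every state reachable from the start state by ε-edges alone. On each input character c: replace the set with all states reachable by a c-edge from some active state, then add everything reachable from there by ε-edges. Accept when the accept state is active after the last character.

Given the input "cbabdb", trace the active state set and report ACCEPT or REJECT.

initial (ε-close {0}): {0,2}
'c' @ 1: {3,4}
'b' @ 2: {1,2,5}  ✓accept
'a' @ 3: {3,4}
'b' @ 4: {1,2,5}  ✓accept
'd' @ 5: {3,4}
'b' @ 6: {1,2,5}  ✓accept
after full input: {1,2,5}  (accept=1 in)

Answer: ACCEPT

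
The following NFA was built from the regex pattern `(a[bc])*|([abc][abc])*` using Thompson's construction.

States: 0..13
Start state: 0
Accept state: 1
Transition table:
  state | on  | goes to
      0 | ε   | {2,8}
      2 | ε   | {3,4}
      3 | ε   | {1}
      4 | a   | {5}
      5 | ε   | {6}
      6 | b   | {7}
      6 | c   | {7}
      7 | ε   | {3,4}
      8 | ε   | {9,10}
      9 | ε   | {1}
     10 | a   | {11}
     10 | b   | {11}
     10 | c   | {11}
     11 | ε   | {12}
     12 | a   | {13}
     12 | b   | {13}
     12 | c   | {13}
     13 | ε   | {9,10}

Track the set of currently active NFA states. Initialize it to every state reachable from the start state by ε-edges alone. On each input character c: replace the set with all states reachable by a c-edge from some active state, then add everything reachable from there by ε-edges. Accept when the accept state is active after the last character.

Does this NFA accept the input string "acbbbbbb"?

Answer: ACCEPT

Steps:
initial (ε-close {0}): {0,1,2,3,4,8,9,10}
'a' @ 1: {5,6,11,12}
'c' @ 2: {1,3,4,7,9,10,13}  [accepting]
'b' @ 3: {11,12}
'b' @ 4: {1,9,10,13}  [accepting]
'b' @ 5: {11,12}
'b' @ 6: {1,9,10,13}  [accepting]
'b' @ 7: {11,12}
'b' @ 8: {1,9,10,13}  [accepting]
final: {1,9,10,13}; accept 1 in set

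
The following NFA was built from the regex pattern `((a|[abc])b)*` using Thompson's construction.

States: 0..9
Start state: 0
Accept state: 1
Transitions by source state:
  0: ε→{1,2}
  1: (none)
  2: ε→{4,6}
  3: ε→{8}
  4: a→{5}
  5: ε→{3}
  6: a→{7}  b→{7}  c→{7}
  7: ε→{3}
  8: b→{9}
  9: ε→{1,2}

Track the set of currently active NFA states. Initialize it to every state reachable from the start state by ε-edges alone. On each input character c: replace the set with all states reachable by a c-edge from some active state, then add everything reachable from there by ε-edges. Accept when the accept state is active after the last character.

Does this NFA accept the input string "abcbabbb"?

initial (ε-close {0}): {0,1,2,4,6}
'a' @ 1: {3,5,7,8}
'b' @ 2: {1,2,4,6,9}  [accepting]
'c' @ 3: {3,7,8}
'b' @ 4: {1,2,4,6,9}  [accepting]
'a' @ 5: {3,5,7,8}
'b' @ 6: {1,2,4,6,9}  [accepting]
'b' @ 7: {3,7,8}
'b' @ 8: {1,2,4,6,9}  [accepting]
final: {1,2,4,6,9}; accept 1 in set

Answer: ACCEPT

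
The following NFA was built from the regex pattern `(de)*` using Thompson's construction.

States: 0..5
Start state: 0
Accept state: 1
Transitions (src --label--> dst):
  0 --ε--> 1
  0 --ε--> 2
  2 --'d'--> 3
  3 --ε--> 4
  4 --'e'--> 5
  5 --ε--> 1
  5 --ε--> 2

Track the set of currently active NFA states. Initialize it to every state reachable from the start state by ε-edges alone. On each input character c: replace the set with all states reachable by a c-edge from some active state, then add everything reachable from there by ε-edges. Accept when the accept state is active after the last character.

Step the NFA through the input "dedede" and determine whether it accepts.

Answer: ACCEPT

Derivation:
S₀ = ε-closure({0}) = {0,1,2}
'd' @ 1: {3,4}
'e' @ 2: {1,2,5}  (accept∈set)
'd' @ 3: {3,4}
'e' @ 4: {1,2,5}  (accept∈set)
'd' @ 5: {3,4}
'e' @ 6: {1,2,5}  (accept∈set)
end set {1,2,5} — state 1 in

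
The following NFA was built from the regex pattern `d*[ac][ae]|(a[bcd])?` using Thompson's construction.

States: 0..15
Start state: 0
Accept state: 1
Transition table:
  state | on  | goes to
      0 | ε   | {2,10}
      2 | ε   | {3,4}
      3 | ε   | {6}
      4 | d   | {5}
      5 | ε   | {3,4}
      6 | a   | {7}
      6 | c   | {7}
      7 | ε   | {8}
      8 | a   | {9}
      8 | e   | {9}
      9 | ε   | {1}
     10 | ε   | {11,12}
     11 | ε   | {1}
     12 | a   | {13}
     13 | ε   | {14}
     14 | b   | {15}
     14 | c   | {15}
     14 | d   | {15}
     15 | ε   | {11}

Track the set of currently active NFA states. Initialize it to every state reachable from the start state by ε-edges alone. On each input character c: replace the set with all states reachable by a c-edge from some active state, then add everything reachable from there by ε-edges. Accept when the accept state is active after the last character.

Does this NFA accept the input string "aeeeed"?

start: ε-closure({0}) = {0,1,2,3,4,6,10,11,12}
'a' @ 1: {7,8,13,14}
'e' @ 2: {1,9}  ✓accept
'e' @ 3: {}  — state set empty
rest 'eed' ignored (set empty)
final: {}; accept 1 not in set

Answer: REJECT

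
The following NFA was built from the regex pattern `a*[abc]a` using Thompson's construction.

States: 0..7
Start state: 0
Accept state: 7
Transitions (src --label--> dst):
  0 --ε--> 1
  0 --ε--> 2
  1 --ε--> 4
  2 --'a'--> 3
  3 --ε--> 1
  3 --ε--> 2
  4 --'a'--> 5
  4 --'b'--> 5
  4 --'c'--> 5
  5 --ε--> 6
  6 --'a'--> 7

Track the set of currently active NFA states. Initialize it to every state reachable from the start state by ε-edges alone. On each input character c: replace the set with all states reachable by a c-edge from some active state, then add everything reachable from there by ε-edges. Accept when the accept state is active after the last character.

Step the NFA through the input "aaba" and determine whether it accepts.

S₀ = ε-closure({0}) = {0,1,2,4}
'a' @ 1: {1,2,3,4,5,6}
'a' @ 2: {1,2,3,4,5,6,7}  (accept∈set)
'b' @ 3: {5,6}
'a' @ 4: {7}  (accept∈set)
final: {7}; accept 7 in set

Answer: ACCEPT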